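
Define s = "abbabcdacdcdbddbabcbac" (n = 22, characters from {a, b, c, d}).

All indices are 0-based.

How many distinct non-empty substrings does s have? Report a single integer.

rank | idx | suffix
   0 |   0 | abbabcdacdcdbddbabcbac
   1 |  16 | abcbac
   2 |   3 | abcdacdcdbddbabcbac
   3 |  20 | ac
   4 |   7 | acdcdbddbabcbac
   5 |  15 | babcbac
   6 |   2 | babcdacdcdbddbabcbac
   7 |  19 | bac
   8 |   1 | bbabcdacdcdbddbabcbac
   9 |  17 | bcbac
  10 |   4 | bcdacdcdbddbabcbac
  11 |  12 | bddbabcbac
  12 |  21 | c
  13 |  18 | cbac
  14 |   5 | cdacdcdbddbabcbac
  15 |  10 | cdbddbabcbac
  16 |   8 | cdcdbddbabcbac
  17 |   6 | dacdcdbddbabcbac
  18 |  14 | dbabcbac
  19 |  11 | dbddbabcbac
  20 |   9 | dcdbddbabcbac
  21 |  13 | ddbabcbac

SA = [0, 16, 3, 20, 7, 15, 2, 19, 1, 17, 4, 12, 21, 18, 5, 10, 8, 6, 14, 11, 9, 13]
rank  pair      lcp
   1  s[0:],s[16:]  2  'ab'
   2  s[16:],s[3:]  3  'abc'
   3  s[3:],s[20:]  1  'a'
   4  s[20:],s[7:]  2  'ac'
   5  s[7:],s[15:]  0  ''
   6  s[15:],s[2:]  4  'babc'
   7  s[2:],s[19:]  2  'ba'
   8  s[19:],s[1:]  1  'b'
   9  s[1:],s[17:]  1  'b'
  10  s[17:],s[4:]  2  'bc'
  11  s[4:],s[12:]  1  'b'
  12  s[12:],s[21:]  0  ''
  13  s[21:],s[18:]  1  'c'
  14  s[18:],s[5:]  1  'c'
  15  s[5:],s[10:]  2  'cd'
  16  s[10:],s[8:]  2  'cd'
  17  s[8:],s[6:]  0  ''
  18  s[6:],s[14:]  1  'd'
  19  s[14:],s[11:]  2  'db'
  20  s[11:],s[9:]  1  'd'
  21  s[9:],s[13:]  1  'd'

n(n+1)/2 = 22·23/2 = 253
Σ LCP = 0 + 2 + 3 + 1 + 2 + 0 + 4 + 2 + 1 + 1 + 2 + 1 + 0 + 1 + 1 + 2 + 2 + 0 + 1 + 2 + 1 + 1 = 30
distinct = 253 − 30 = 223

223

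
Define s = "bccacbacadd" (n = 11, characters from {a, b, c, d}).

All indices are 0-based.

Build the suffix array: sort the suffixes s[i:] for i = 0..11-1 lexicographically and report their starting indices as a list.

sorted suffixes:
  #0 SA[0]=6  'acadd'
  #1 SA[1]=3  'acbacadd'
  #2 SA[2]=8  'add'
  #3 SA[3]=5  'bacadd'
  #4 SA[4]=0  'bccacbacadd'
  #5 SA[5]=2  'cacbacadd'
  #6 SA[6]=7  'cadd'
  #7 SA[7]=4  'cbacadd'
  #8 SA[8]=1  'ccacbacadd'
  #9 SA[9]=10  'd'
  #10 SA[10]=9  'dd'

[6, 3, 8, 5, 0, 2, 7, 4, 1, 10, 9]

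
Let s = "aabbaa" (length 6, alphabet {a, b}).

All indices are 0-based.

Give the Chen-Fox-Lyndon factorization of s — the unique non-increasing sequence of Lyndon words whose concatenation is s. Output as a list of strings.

emit factor 1: 'aabb' (i=0, period=4)
emit factor 2: 'a' (i=4, period=1)
emit factor 3: 'a' (i=5, period=1)

["aabb", "a", "a"]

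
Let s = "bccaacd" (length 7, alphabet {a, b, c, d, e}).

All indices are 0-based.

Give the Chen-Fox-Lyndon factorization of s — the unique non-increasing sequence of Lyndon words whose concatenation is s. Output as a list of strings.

emit factor 1: 'bcc' (i=0, period=3)
emit factor 2: 'aacd' (i=3, period=4)

["bcc", "aacd"]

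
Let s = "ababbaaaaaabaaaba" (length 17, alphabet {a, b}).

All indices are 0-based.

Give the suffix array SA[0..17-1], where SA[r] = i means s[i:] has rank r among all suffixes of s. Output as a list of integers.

sorted suffixes:
  #0 SA[0]=16  'a'
  #1 SA[1]=5  'aaaaaabaaaba'
  #2 SA[2]=6  'aaaaabaaaba'
  #3 SA[3]=7  'aaaabaaaba'
  #4 SA[4]=12  'aaaba'
  #5 SA[5]=8  'aaabaaaba'
  #6 SA[6]=13  'aaba'
  #7 SA[7]=9  'aabaaaba'
  #8 SA[8]=14  'aba'
  #9 SA[9]=10  'abaaaba'
  #10 SA[10]=0  'ababbaaaaaabaaaba'
  #11 SA[11]=2  'abbaaaaaabaaaba'
  #12 SA[12]=15  'ba'
  #13 SA[13]=4  'baaaaaabaaaba'
  #14 SA[14]=11  'baaaba'
  #15 SA[15]=1  'babbaaaaaabaaaba'
  #16 SA[16]=3  'bbaaaaaabaaaba'

[16, 5, 6, 7, 12, 8, 13, 9, 14, 10, 0, 2, 15, 4, 11, 1, 3]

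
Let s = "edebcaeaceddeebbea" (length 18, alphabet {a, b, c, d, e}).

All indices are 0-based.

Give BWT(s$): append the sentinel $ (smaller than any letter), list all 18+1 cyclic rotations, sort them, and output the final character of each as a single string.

aeeceebbaeedbaedc$d

rank  rotation             last
    0  $edebcaeaceddeebbea  a
    1  a$edebcaeaceddeebbe  e
    2  aceddeebbea$edebcae  e
    3  aeaceddeebbea$edebc  c
    4  bbea$edebcaeaceddee  e
    5  bcaeaceddeebbea$ede  e
    6  bea$edebcaeaceddeeb  b
    7  caeaceddeebbea$edeb  b
    8  ceddeebbea$edebcaea  a
    9  ddeebbea$edebcaeace  e
   10  debcaeaceddeebbea$e  e
   11  deebbea$edebcaeaced  d
   12  ea$edebcaeaceddeebb  b
   13  eaceddeebbea$edebca  a
   14  ebbea$edebcaeacedde  e
   15  ebcaeaceddeebbea$ed  d
   16  eddeebbea$edebcaeac  c
   17  edebcaeaceddeebbea$  $
   18  eebbea$edebcaeacedd  d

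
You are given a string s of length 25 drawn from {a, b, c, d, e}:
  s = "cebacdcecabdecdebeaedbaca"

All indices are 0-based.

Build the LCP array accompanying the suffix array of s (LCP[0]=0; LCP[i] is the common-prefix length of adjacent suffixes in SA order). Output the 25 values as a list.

sorted suffixes:
  #0 SA[0]=24  'a'
  #1 SA[1]=9  'abdecdebeaedbaca'
  #2 SA[2]=22  'aca'
  #3 SA[3]=3  'acdcecabdecdebeaedbaca'
  #4 SA[4]=18  'aedbaca'
  #5 SA[5]=21  'baca'
  #6 SA[6]=2  'bacdcecabdecdebeaedbaca'
  #7 SA[7]=10  'bdecdebeaedbaca'
  #8 SA[8]=16  'beaedbaca'
  #9 SA[9]=23  'ca'
  #10 SA[10]=8  'cabdecdebeaedbaca'
  #11 SA[11]=4  'cdcecabdecdebeaedbaca'
  #12 SA[12]=13  'cdebeaedbaca'
  #13 SA[13]=0  'cebacdcecabdecdebeaedbaca'
  #14 SA[14]=6  'cecabdecdebeaedbaca'
  #15 SA[15]=20  'dbaca'
  #16 SA[16]=5  'dcecabdecdebeaedbaca'
  #17 SA[17]=14  'debeaedbaca'
  #18 SA[18]=11  'decdebeaedbaca'
  #19 SA[19]=17  'eaedbaca'
  #20 SA[20]=1  'ebacdcecabdecdebeaedbaca'
  #21 SA[21]=15  'ebeaedbaca'
  #22 SA[22]=7  'ecabdecdebeaedbaca'
  #23 SA[23]=12  'ecdebeaedbaca'
  #24 SA[24]=19  'edbaca'

SA = [24, 9, 22, 3, 18, 21, 2, 10, 16, 23, 8, 4, 13, 0, 6, 20, 5, 14, 11, 17, 1, 15, 7, 12, 19]
[i] adj suffixes → lcp
  [1] 24/9 → 1 ('a')
  [2] 9/22 → 1 ('a')
  [3] 22/3 → 2 ('ac')
  [4] 3/18 → 1 ('a')
  [5] 18/21 → 0 ('')
  [6] 21/2 → 3 ('bac')
  [7] 2/10 → 1 ('b')
  [8] 10/16 → 1 ('b')
  [9] 16/23 → 0 ('')
  [10] 23/8 → 2 ('ca')
  [11] 8/4 → 1 ('c')
  [12] 4/13 → 2 ('cd')
  [13] 13/0 → 1 ('c')
  [14] 0/6 → 2 ('ce')
  [15] 6/20 → 0 ('')
  [16] 20/5 → 1 ('d')
  [17] 5/14 → 1 ('d')
  [18] 14/11 → 2 ('de')
  [19] 11/17 → 0 ('')
  [20] 17/1 → 1 ('e')
  [21] 1/15 → 2 ('eb')
  [22] 15/7 → 1 ('e')
  [23] 7/12 → 2 ('ec')
  [24] 12/19 → 1 ('e')

[0, 1, 1, 2, 1, 0, 3, 1, 1, 0, 2, 1, 2, 1, 2, 0, 1, 1, 2, 0, 1, 2, 1, 2, 1]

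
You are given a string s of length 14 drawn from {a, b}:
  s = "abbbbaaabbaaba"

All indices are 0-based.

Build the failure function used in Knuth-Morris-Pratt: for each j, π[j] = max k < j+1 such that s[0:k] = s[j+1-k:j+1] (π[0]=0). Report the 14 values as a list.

π[0] = 0
j=1 s[j]='b': π[1]=0 (border '')
j=2 s[j]='b': π[2]=0 (border '')
j=3 s[j]='b': π[3]=0 (border '')
j=4 s[j]='b': π[4]=0 (border '')
j=5 s[j]='a': π[5]=1 (border 'a')
j=6 s[j]='a': k: 1→0; π[6]=1 (border 'a')
j=7 s[j]='a': k: 1→0; π[7]=1 (border 'a')
j=8 s[j]='b': π[8]=2 (border 'ab')
j=9 s[j]='b': π[9]=3 (border 'abb')
j=10 s[j]='a': k: 3→0; π[10]=1 (border 'a')
j=11 s[j]='a': k: 1→0; π[11]=1 (border 'a')
j=12 s[j]='b': π[12]=2 (border 'ab')
j=13 s[j]='a': k: 2→0; π[13]=1 (border 'a')

[0, 0, 0, 0, 0, 1, 1, 1, 2, 3, 1, 1, 2, 1]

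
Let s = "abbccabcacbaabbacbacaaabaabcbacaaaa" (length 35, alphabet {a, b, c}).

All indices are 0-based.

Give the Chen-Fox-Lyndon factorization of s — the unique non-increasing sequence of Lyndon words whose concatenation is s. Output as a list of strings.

emit factor 1: 'abbccabcacb' (i=0, period=11)
emit factor 2: 'aabbacbac' (i=11, period=9)
emit factor 3: 'aaabaabcbac' (i=20, period=11)
emit factor 4: 'a' (i=31, period=1)
emit factor 5: 'a' (i=32, period=1)
emit factor 6: 'a' (i=33, period=1)
emit factor 7: 'a' (i=34, period=1)

["abbccabcacb", "aabbacbac", "aaabaabcbac", "a", "a", "a", "a"]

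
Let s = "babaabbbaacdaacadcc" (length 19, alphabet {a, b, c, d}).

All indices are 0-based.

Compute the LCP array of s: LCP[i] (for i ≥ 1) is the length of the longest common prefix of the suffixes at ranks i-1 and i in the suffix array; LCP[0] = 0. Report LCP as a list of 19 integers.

rank→(start, suffix):
  0 → (3, 'aabbbaacdaacadcc')
  1 → (12, 'aacadcc')
  2 → (8, 'aacdaacadcc')
  3 → (1, 'abaabbbaacdaacadcc')
  4 → (4, 'abbbaacdaacadcc')
  5 → (13, 'acadcc')
  6 → (9, 'acdaacadcc')
  7 → (15, 'adcc')
  8 → (2, 'baabbbaacdaacadcc')
  9 → (7, 'baacdaacadcc')
  10 → (0, 'babaabbbaacdaacadcc')
  11 → (6, 'bbaacdaacadcc')
  12 → (5, 'bbbaacdaacadcc')
  13 → (18, 'c')
  14 → (14, 'cadcc')
  15 → (17, 'cc')
  16 → (10, 'cdaacadcc')
  17 → (11, 'daacadcc')
  18 → (16, 'dcc')

SA = [3, 12, 8, 1, 4, 13, 9, 15, 2, 7, 0, 6, 5, 18, 14, 17, 10, 11, 16]
rank  pair      lcp
   1  s[3:],s[12:]  2  'aa'
   2  s[12:],s[8:]  3  'aac'
   3  s[8:],s[1:]  1  'a'
   4  s[1:],s[4:]  2  'ab'
   5  s[4:],s[13:]  1  'a'
   6  s[13:],s[9:]  2  'ac'
   7  s[9:],s[15:]  1  'a'
   8  s[15:],s[2:]  0  ''
   9  s[2:],s[7:]  3  'baa'
  10  s[7:],s[0:]  2  'ba'
  11  s[0:],s[6:]  1  'b'
  12  s[6:],s[5:]  2  'bb'
  13  s[5:],s[18:]  0  ''
  14  s[18:],s[14:]  1  'c'
  15  s[14:],s[17:]  1  'c'
  16  s[17:],s[10:]  1  'c'
  17  s[10:],s[11:]  0  ''
  18  s[11:],s[16:]  1  'd'

[0, 2, 3, 1, 2, 1, 2, 1, 0, 3, 2, 1, 2, 0, 1, 1, 1, 0, 1]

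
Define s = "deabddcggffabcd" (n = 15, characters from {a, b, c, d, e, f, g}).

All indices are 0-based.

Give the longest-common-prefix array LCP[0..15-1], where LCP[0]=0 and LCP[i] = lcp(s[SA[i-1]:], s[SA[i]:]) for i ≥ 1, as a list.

rank | idx | suffix
   0 |  11 | abcd
   1 |   2 | abddcggffabcd
   2 |  12 | bcd
   3 |   3 | bddcggffabcd
   4 |  13 | cd
   5 |   6 | cggffabcd
   6 |  14 | d
   7 |   5 | dcggffabcd
   8 |   4 | ddcggffabcd
   9 |   0 | deabddcggffabcd
  10 |   1 | eabddcggffabcd
  11 |  10 | fabcd
  12 |   9 | ffabcd
  13 |   8 | gffabcd
  14 |   7 | ggffabcd

SA = [11, 2, 12, 3, 13, 6, 14, 5, 4, 0, 1, 10, 9, 8, 7]
rank  pair      lcp
   1  s[11:],s[2:]  2  'ab'
   2  s[2:],s[12:]  0  ''
   3  s[12:],s[3:]  1  'b'
   4  s[3:],s[13:]  0  ''
   5  s[13:],s[6:]  1  'c'
   6  s[6:],s[14:]  0  ''
   7  s[14:],s[5:]  1  'd'
   8  s[5:],s[4:]  1  'd'
   9  s[4:],s[0:]  1  'd'
  10  s[0:],s[1:]  0  ''
  11  s[1:],s[10:]  0  ''
  12  s[10:],s[9:]  1  'f'
  13  s[9:],s[8:]  0  ''
  14  s[8:],s[7:]  1  'g'

[0, 2, 0, 1, 0, 1, 0, 1, 1, 1, 0, 0, 1, 0, 1]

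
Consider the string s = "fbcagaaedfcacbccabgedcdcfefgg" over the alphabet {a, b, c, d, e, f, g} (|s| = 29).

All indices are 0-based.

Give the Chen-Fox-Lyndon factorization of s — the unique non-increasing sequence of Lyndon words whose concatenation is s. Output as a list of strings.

["f", "bc", "ag", "aaedfcacbccabgedcdcfefgg"]

emit factor 1: 'f' (i=0, period=1)
emit factor 2: 'bc' (i=1, period=2)
emit factor 3: 'ag' (i=3, period=2)
emit factor 4: 'aaedfcacbccabgedcdcfefgg' (i=5, period=24)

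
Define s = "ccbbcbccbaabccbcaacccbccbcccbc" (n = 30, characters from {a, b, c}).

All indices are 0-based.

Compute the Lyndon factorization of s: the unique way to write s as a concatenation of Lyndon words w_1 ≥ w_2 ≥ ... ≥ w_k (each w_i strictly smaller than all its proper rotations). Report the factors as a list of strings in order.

["c", "c", "bbcbcc", "b", "aabccbcaacccbccbcccbc"]

emit factor 1: 'c' (i=0, period=1)
emit factor 2: 'c' (i=1, period=1)
emit factor 3: 'bbcbcc' (i=2, period=6)
emit factor 4: 'b' (i=8, period=1)
emit factor 5: 'aabccbcaacccbccbcccbc' (i=9, period=21)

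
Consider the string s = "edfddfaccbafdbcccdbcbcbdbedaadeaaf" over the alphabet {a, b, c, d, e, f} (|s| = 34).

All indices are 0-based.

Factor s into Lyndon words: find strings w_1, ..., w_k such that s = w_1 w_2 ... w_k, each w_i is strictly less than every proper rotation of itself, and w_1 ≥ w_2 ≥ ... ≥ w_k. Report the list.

emit factor 1: 'e' (i=0, period=1)
emit factor 2: 'df' (i=1, period=2)
emit factor 3: 'ddf' (i=3, period=3)
emit factor 4: 'accbafdbcccdbcbcbdbed' (i=6, period=21)
emit factor 5: 'aadeaaf' (i=27, period=7)

["e", "df", "ddf", "accbafdbcccdbcbcbdbed", "aadeaaf"]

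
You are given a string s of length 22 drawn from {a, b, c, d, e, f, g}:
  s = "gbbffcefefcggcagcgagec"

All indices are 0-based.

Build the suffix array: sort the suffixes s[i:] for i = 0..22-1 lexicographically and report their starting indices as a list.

rank→(start, suffix):
  0 → (14, 'agcgagec')
  1 → (18, 'agec')
  2 → (1, 'bbffcefefcggcagcgagec')
  3 → (2, 'bffcefefcggcagcgagec')
  4 → (21, 'c')
  5 → (13, 'cagcgagec')
  6 → (5, 'cefefcggcagcgagec')
  7 → (16, 'cgagec')
  8 → (10, 'cggcagcgagec')
  9 → (20, 'ec')
  10 → (8, 'efcggcagcgagec')
  11 → (6, 'efefcggcagcgagec')
  12 → (4, 'fcefefcggcagcgagec')
  13 → (9, 'fcggcagcgagec')
  14 → (7, 'fefcggcagcgagec')
  15 → (3, 'ffcefefcggcagcgagec')
  16 → (17, 'gagec')
  17 → (0, 'gbbffcefefcggcagcgagec')
  18 → (12, 'gcagcgagec')
  19 → (15, 'gcgagec')
  20 → (19, 'gec')
  21 → (11, 'ggcagcgagec')

[14, 18, 1, 2, 21, 13, 5, 16, 10, 20, 8, 6, 4, 9, 7, 3, 17, 0, 12, 15, 19, 11]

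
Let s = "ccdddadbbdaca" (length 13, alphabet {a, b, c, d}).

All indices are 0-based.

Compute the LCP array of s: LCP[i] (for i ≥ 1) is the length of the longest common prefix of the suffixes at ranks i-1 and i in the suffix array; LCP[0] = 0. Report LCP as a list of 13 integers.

[0, 1, 1, 0, 1, 0, 1, 1, 0, 2, 1, 1, 2]

rank | idx | suffix
   0 |  12 | a
   1 |  10 | aca
   2 |   5 | adbbdaca
   3 |   7 | bbdaca
   4 |   8 | bdaca
   5 |  11 | ca
   6 |   0 | ccdddadbbdaca
   7 |   1 | cdddadbbdaca
   8 |   9 | daca
   9 |   4 | dadbbdaca
  10 |   6 | dbbdaca
  11 |   3 | ddadbbdaca
  12 |   2 | dddadbbdaca

SA = [12, 10, 5, 7, 8, 11, 0, 1, 9, 4, 6, 3, 2]
[i] adj suffixes → lcp
  [1] 12/10 → 1 ('a')
  [2] 10/5 → 1 ('a')
  [3] 5/7 → 0 ('')
  [4] 7/8 → 1 ('b')
  [5] 8/11 → 0 ('')
  [6] 11/0 → 1 ('c')
  [7] 0/1 → 1 ('c')
  [8] 1/9 → 0 ('')
  [9] 9/4 → 2 ('da')
  [10] 4/6 → 1 ('d')
  [11] 6/3 → 1 ('d')
  [12] 3/2 → 2 ('dd')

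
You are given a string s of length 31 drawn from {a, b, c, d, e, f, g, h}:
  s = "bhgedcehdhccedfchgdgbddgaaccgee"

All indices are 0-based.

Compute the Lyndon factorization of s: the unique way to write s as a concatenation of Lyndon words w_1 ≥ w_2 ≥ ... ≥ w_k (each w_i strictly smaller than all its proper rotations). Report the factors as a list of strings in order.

emit factor 1: 'bhgedcehdhccedfchgdg' (i=0, period=20)
emit factor 2: 'bddg' (i=20, period=4)
emit factor 3: 'aaccgee' (i=24, period=7)

["bhgedcehdhccedfchgdg", "bddg", "aaccgee"]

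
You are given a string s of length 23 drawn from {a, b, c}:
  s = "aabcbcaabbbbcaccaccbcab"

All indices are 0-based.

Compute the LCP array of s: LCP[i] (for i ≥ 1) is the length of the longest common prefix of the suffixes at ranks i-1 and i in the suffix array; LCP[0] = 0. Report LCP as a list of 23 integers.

[0, 3, 1, 2, 2, 1, 3, 0, 1, 3, 2, 1, 3, 3, 2, 0, 2, 2, 4, 1, 4, 1, 2]

rank→(start, suffix):
  0 → (6, 'aabbbbcaccaccbcab')
  1 → (0, 'aabcbcaabbbbcaccaccbcab')
  2 → (21, 'ab')
  3 → (7, 'abbbbcaccaccbcab')
  4 → (1, 'abcbcaabbbbcaccaccbcab')
  5 → (13, 'accaccbcab')
  6 → (16, 'accbcab')
  7 → (22, 'b')
  8 → (8, 'bbbbcaccaccbcab')
  9 → (9, 'bbbcaccaccbcab')
  10 → (10, 'bbcaccaccbcab')
  11 → (4, 'bcaabbbbcaccaccbcab')
  12 → (19, 'bcab')
  13 → (11, 'bcaccaccbcab')
  14 → (2, 'bcbcaabbbbcaccaccbcab')
  15 → (5, 'caabbbbcaccaccbcab')
  16 → (20, 'cab')
  17 → (12, 'caccaccbcab')
  18 → (15, 'caccbcab')
  19 → (3, 'cbcaabbbbcaccaccbcab')
  20 → (18, 'cbcab')
  21 → (14, 'ccaccbcab')
  22 → (17, 'ccbcab')

SA = [6, 0, 21, 7, 1, 13, 16, 22, 8, 9, 10, 4, 19, 11, 2, 5, 20, 12, 15, 3, 18, 14, 17]
[i] adj suffixes → lcp
  [1] 6/0 → 3 ('aab')
  [2] 0/21 → 1 ('a')
  [3] 21/7 → 2 ('ab')
  [4] 7/1 → 2 ('ab')
  [5] 1/13 → 1 ('a')
  [6] 13/16 → 3 ('acc')
  [7] 16/22 → 0 ('')
  [8] 22/8 → 1 ('b')
  [9] 8/9 → 3 ('bbb')
  [10] 9/10 → 2 ('bb')
  [11] 10/4 → 1 ('b')
  [12] 4/19 → 3 ('bca')
  [13] 19/11 → 3 ('bca')
  [14] 11/2 → 2 ('bc')
  [15] 2/5 → 0 ('')
  [16] 5/20 → 2 ('ca')
  [17] 20/12 → 2 ('ca')
  [18] 12/15 → 4 ('cacc')
  [19] 15/3 → 1 ('c')
  [20] 3/18 → 4 ('cbca')
  [21] 18/14 → 1 ('c')
  [22] 14/17 → 2 ('cc')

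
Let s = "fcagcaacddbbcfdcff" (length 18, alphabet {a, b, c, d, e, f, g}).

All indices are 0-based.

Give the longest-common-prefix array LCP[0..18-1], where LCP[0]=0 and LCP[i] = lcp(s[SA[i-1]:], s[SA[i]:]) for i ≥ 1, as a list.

[0, 1, 1, 0, 1, 0, 2, 1, 1, 2, 0, 1, 1, 0, 1, 1, 1, 0]

rank→(start, suffix):
  0 → (5, 'aacddbbcfdcff')
  1 → (6, 'acddbbcfdcff')
  2 → (2, 'agcaacddbbcfdcff')
  3 → (10, 'bbcfdcff')
  4 → (11, 'bcfdcff')
  5 → (4, 'caacddbbcfdcff')
  6 → (1, 'cagcaacddbbcfdcff')
  7 → (7, 'cddbbcfdcff')
  8 → (12, 'cfdcff')
  9 → (15, 'cff')
  10 → (9, 'dbbcfdcff')
  11 → (14, 'dcff')
  12 → (8, 'ddbbcfdcff')
  13 → (17, 'f')
  14 → (0, 'fcagcaacddbbcfdcff')
  15 → (13, 'fdcff')
  16 → (16, 'ff')
  17 → (3, 'gcaacddbbcfdcff')

SA = [5, 6, 2, 10, 11, 4, 1, 7, 12, 15, 9, 14, 8, 17, 0, 13, 16, 3]
i: (SA[i-1],SA[i]) lcp shared
  1: (5,6) 1 'a'
  2: (6,2) 1 'a'
  3: (2,10) 0 ''
  4: (10,11) 1 'b'
  5: (11,4) 0 ''
  6: (4,1) 2 'ca'
  7: (1,7) 1 'c'
  8: (7,12) 1 'c'
  9: (12,15) 2 'cf'
  10: (15,9) 0 ''
  11: (9,14) 1 'd'
  12: (14,8) 1 'd'
  13: (8,17) 0 ''
  14: (17,0) 1 'f'
  15: (0,13) 1 'f'
  16: (13,16) 1 'f'
  17: (16,3) 0 ''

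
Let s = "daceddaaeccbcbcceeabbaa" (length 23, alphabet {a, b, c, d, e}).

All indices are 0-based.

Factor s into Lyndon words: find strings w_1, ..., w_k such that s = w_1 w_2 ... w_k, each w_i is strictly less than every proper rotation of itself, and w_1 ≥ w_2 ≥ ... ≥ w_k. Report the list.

emit factor 1: 'd' (i=0, period=1)
emit factor 2: 'acedd' (i=1, period=5)
emit factor 3: 'aaeccbcbcceeabb' (i=6, period=15)
emit factor 4: 'a' (i=21, period=1)
emit factor 5: 'a' (i=22, period=1)

["d", "acedd", "aaeccbcbcceeabb", "a", "a"]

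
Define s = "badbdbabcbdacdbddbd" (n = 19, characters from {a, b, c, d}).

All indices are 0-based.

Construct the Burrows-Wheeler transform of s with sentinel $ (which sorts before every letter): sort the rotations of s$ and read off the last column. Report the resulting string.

rank  rotation              last
    0  $badbdbabcbdacdbddbd  d
    1  abcbdacdbddbd$badbdb  b
    2  acdbddbd$badbdbabcbd  d
    3  adbdbabcbdacdbddbd$b  b
    4  babcbdacdbddbd$badbd  d
    5  badbdbabcbdacdbddbd$  $
    6  bcbdacdbddbd$badbdba  a
    7  bd$badbdbabcbdacdbdd  d
    8  bdacdbddbd$badbdbabc  c
    9  bdbabcbdacdbddbd$bad  d
   10  bddbd$badbdbabcbdacd  d
   11  cbdacdbddbd$badbdbab  b
   12  cdbddbd$badbdbabcbda  a
   13  d$badbdbabcbdacdbddb  b
   14  dacdbddbd$badbdbabcb  b
   15  dbabcbdacdbddbd$badb  b
   16  dbd$badbdbabcbdacdbd  d
   17  dbdbabcbdacdbddbd$ba  a
   18  dbddbd$badbdbabcbdac  c
   19  ddbd$badbdbabcbdacdb  b

dbdbd$adcddbabbbdacb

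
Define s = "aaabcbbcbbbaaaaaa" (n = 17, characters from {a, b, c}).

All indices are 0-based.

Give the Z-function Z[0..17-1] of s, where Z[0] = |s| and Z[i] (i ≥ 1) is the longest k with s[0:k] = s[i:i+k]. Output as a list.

Z[0]=17
i=1: fresh scan; Z[1]=2 scan→box=[1,3)
i=2: min(r-i=1, Z[1]=2)=1; Z[2]=1
i=3: fresh scan; Z[3]=0
i=4: fresh scan; Z[4]=0
i=5: fresh scan; Z[5]=0
i=6: fresh scan; Z[6]=0
i=7: fresh scan; Z[7]=0
i=8: fresh scan; Z[8]=0
i=9: fresh scan; Z[9]=0
i=10: fresh scan; Z[10]=0
i=11: fresh scan; Z[11]=3 scan→box=[11,14)
i=12: min(r-i=2, Z[1]=2)=2; Z[12]=3 scan→box=[12,15)
i=13: min(r-i=2, Z[1]=2)=2; Z[13]=3 scan→box=[13,16)
i=14: min(r-i=2, Z[1]=2)=2; Z[14]=3 scan→box=[14,17)
i=15: min(r-i=2, Z[1]=2)=2; Z[15]=2
i=16: min(r-i=1, Z[2]=1)=1; Z[16]=1

[17, 2, 1, 0, 0, 0, 0, 0, 0, 0, 0, 3, 3, 3, 3, 2, 1]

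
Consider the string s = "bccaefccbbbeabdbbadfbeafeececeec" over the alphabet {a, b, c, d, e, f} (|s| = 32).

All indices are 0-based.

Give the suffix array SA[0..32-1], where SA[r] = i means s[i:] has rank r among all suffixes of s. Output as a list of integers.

rank | idx | suffix
   0 |  12 | abdbbadfbeafeececeec
   1 |  17 | adfbeafeececeec
   2 |   3 | aefccbbbeabdbbadfbeafeececeec
   3 |  22 | afeececeec
   4 |  16 | badfbeafeececeec
   5 |  15 | bbadfbeafeececeec
   6 |   8 | bbbeabdbbadfbeafeececeec
   7 |   9 | bbeabdbbadfbeafeececeec
   8 |   0 | bccaefccbbbeabdbbadfbeafeececeec
   9 |  13 | bdbbadfbeafeececeec
  10 |  10 | beabdbbadfbeafeececeec
  11 |  20 | beafeececeec
  12 |  31 | c
  13 |   2 | caefccbbbeabdbbadfbeafeececeec
  14 |   7 | cbbbeabdbbadfbeafeececeec
  15 |   1 | ccaefccbbbeabdbbadfbeafeececeec
  16 |   6 | ccbbbeabdbbadfbeafeececeec
  17 |  26 | ceceec
  18 |  28 | ceec
  19 |  14 | dbbadfbeafeececeec
  20 |  18 | dfbeafeececeec
  21 |  11 | eabdbbadfbeafeececeec
  22 |  21 | eafeececeec
  23 |  30 | ec
  24 |  25 | ececeec
  25 |  27 | eceec
  26 |  29 | eec
  27 |  24 | eececeec
  28 |   4 | efccbbbeabdbbadfbeafeececeec
  29 |  19 | fbeafeececeec
  30 |   5 | fccbbbeabdbbadfbeafeececeec
  31 |  23 | feececeec

[12, 17, 3, 22, 16, 15, 8, 9, 0, 13, 10, 20, 31, 2, 7, 1, 6, 26, 28, 14, 18, 11, 21, 30, 25, 27, 29, 24, 4, 19, 5, 23]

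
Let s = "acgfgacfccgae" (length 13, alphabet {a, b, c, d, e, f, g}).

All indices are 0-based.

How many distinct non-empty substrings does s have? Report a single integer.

80

sorted suffixes:
  #0 SA[0]=5  'acfccgae'
  #1 SA[1]=0  'acgfgacfccgae'
  #2 SA[2]=11  'ae'
  #3 SA[3]=8  'ccgae'
  #4 SA[4]=6  'cfccgae'
  #5 SA[5]=9  'cgae'
  #6 SA[6]=1  'cgfgacfccgae'
  #7 SA[7]=12  'e'
  #8 SA[8]=7  'fccgae'
  #9 SA[9]=3  'fgacfccgae'
  #10 SA[10]=4  'gacfccgae'
  #11 SA[11]=10  'gae'
  #12 SA[12]=2  'gfgacfccgae'

SA = [5, 0, 11, 8, 6, 9, 1, 12, 7, 3, 4, 10, 2]
[i] adj suffixes → lcp
  [1] 5/0 → 2 ('ac')
  [2] 0/11 → 1 ('a')
  [3] 11/8 → 0 ('')
  [4] 8/6 → 1 ('c')
  [5] 6/9 → 1 ('c')
  [6] 9/1 → 2 ('cg')
  [7] 1/12 → 0 ('')
  [8] 12/7 → 0 ('')
  [9] 7/3 → 1 ('f')
  [10] 3/4 → 0 ('')
  [11] 4/10 → 2 ('ga')
  [12] 10/2 → 1 ('g')

n(n+1)/2 = 13·14/2 = 91
Σ LCP = 0 + 2 + 1 + 0 + 1 + 1 + 2 + 0 + 0 + 1 + 0 + 2 + 1 = 11
distinct = 91 − 11 = 80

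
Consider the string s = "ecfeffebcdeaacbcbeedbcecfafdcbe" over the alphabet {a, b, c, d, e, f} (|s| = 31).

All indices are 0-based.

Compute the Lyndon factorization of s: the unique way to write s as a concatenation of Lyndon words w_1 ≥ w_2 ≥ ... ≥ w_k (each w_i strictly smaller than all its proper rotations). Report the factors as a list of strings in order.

emit factor 1: 'e' (i=0, period=1)
emit factor 2: 'cfeffe' (i=1, period=6)
emit factor 3: 'bcde' (i=7, period=4)
emit factor 4: 'aacbcbeedbcecfafdcbe' (i=11, period=20)

["e", "cfeffe", "bcde", "aacbcbeedbcecfafdcbe"]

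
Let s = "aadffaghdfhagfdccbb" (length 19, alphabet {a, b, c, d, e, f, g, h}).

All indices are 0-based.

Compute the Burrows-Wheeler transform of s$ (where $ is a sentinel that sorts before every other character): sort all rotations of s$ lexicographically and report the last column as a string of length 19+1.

b$ahfbccdfahfgddaafg

rank  rotation              last
    0  $aadffaghdfhagfdccbb  b
    1  aadffaghdfhagfdccbb$  $
    2  adffaghdfhagfdccbb$a  a
    3  agfdccbb$aadffaghdfh  h
    4  aghdfhagfdccbb$aadff  f
    5  b$aadffaghdfhagfdccb  b
    6  bb$aadffaghdfhagfdcc  c
    7  cbb$aadffaghdfhagfdc  c
    8  ccbb$aadffaghdfhagfd  d
    9  dccbb$aadffaghdfhagf  f
   10  dffaghdfhagfdccbb$aa  a
   11  dfhagfdccbb$aadffagh  h
   12  faghdfhagfdccbb$aadf  f
   13  fdccbb$aadffaghdfhag  g
   14  ffaghdfhagfdccbb$aad  d
   15  fhagfdccbb$aadffaghd  d
   16  gfdccbb$aadffaghdfha  a
   17  ghdfhagfdccbb$aadffa  a
   18  hagfdccbb$aadffaghdf  f
   19  hdfhagfdccbb$aadffag  g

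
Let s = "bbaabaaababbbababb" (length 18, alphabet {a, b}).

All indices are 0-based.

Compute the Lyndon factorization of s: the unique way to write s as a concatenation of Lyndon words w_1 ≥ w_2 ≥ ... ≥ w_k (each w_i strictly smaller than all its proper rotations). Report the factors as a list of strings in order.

emit factor 1: 'b' (i=0, period=1)
emit factor 2: 'b' (i=1, period=1)
emit factor 3: 'aab' (i=2, period=3)
emit factor 4: 'aaababbbababb' (i=5, period=13)

["b", "b", "aab", "aaababbbababb"]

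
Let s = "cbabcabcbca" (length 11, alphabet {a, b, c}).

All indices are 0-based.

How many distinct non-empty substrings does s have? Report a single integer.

51

rank→(start, suffix):
  0 → (10, 'a')
  1 → (2, 'abcabcbca')
  2 → (5, 'abcbca')
  3 → (1, 'babcabcbca')
  4 → (8, 'bca')
  5 → (3, 'bcabcbca')
  6 → (6, 'bcbca')
  7 → (9, 'ca')
  8 → (4, 'cabcbca')
  9 → (0, 'cbabcabcbca')
  10 → (7, 'cbca')

SA = [10, 2, 5, 1, 8, 3, 6, 9, 4, 0, 7]
[i] adj suffixes → lcp
  [1] 10/2 → 1 ('a')
  [2] 2/5 → 3 ('abc')
  [3] 5/1 → 0 ('')
  [4] 1/8 → 1 ('b')
  [5] 8/3 → 3 ('bca')
  [6] 3/6 → 2 ('bc')
  [7] 6/9 → 0 ('')
  [8] 9/4 → 2 ('ca')
  [9] 4/0 → 1 ('c')
  [10] 0/7 → 2 ('cb')

n(n+1)/2 = 11·12/2 = 66
Σ LCP = 0 + 1 + 3 + 0 + 1 + 3 + 2 + 0 + 2 + 1 + 2 = 15
distinct = 66 − 15 = 51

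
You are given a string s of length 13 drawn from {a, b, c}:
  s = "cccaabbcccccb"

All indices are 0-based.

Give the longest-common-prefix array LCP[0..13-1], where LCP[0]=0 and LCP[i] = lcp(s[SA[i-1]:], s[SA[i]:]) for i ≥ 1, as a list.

[0, 1, 0, 1, 1, 0, 1, 1, 2, 2, 3, 3, 4]

rank→(start, suffix):
  0 → (3, 'aabbcccccb')
  1 → (4, 'abbcccccb')
  2 → (12, 'b')
  3 → (5, 'bbcccccb')
  4 → (6, 'bcccccb')
  5 → (2, 'caabbcccccb')
  6 → (11, 'cb')
  7 → (1, 'ccaabbcccccb')
  8 → (10, 'ccb')
  9 → (0, 'cccaabbcccccb')
  10 → (9, 'cccb')
  11 → (8, 'ccccb')
  12 → (7, 'cccccb')

SA = [3, 4, 12, 5, 6, 2, 11, 1, 10, 0, 9, 8, 7]
[i] adj suffixes → lcp
  [1] 3/4 → 1 ('a')
  [2] 4/12 → 0 ('')
  [3] 12/5 → 1 ('b')
  [4] 5/6 → 1 ('b')
  [5] 6/2 → 0 ('')
  [6] 2/11 → 1 ('c')
  [7] 11/1 → 1 ('c')
  [8] 1/10 → 2 ('cc')
  [9] 10/0 → 2 ('cc')
  [10] 0/9 → 3 ('ccc')
  [11] 9/8 → 3 ('ccc')
  [12] 8/7 → 4 ('cccc')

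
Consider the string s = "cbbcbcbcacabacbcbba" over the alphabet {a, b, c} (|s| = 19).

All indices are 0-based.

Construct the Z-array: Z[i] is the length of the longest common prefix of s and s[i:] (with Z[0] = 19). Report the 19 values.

[19, 0, 0, 2, 0, 2, 0, 1, 0, 1, 0, 0, 0, 2, 0, 3, 0, 0, 0]

Z[0]=19
i=1: i≥r, start 0; Z[1]=0
i=2: i≥r, start 0; Z[2]=0
i=3: i≥r, start 0; Z[3]=2 scan→box=[3,5)
i=4: min(r-i=1, Z[1]=0)=0; Z[4]=0
i=5: i≥r, start 0; Z[5]=2 scan→box=[5,7)
i=6: min(r-i=1, Z[1]=0)=0; Z[6]=0
i=7: i≥r, start 0; Z[7]=1 scan→box=[7,8)
i=8: i≥r, start 0; Z[8]=0
i=9: i≥r, start 0; Z[9]=1 scan→box=[9,10)
i=10: i≥r, start 0; Z[10]=0
i=11: i≥r, start 0; Z[11]=0
i=12: i≥r, start 0; Z[12]=0
i=13: i≥r, start 0; Z[13]=2 scan→box=[13,15)
i=14: min(r-i=1, Z[1]=0)=0; Z[14]=0
i=15: i≥r, start 0; Z[15]=3 scan→box=[15,18)
i=16: min(r-i=2, Z[1]=0)=0; Z[16]=0
i=17: min(r-i=1, Z[2]=0)=0; Z[17]=0
i=18: i≥r, start 0; Z[18]=0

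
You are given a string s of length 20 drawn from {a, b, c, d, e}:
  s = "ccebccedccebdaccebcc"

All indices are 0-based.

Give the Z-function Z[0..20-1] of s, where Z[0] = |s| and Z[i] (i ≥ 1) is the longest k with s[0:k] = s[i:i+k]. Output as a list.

[20, 1, 0, 0, 3, 1, 0, 0, 4, 1, 0, 0, 0, 0, 6, 1, 0, 0, 2, 1]

Z[0]=20
i=1: i≥r, start 0; Z[1]=1 scan→box=[1,2)
i=2: i≥r, start 0; Z[2]=0
i=3: i≥r, start 0; Z[3]=0
i=4: i≥r, start 0; Z[4]=3 scan→box=[4,7)
i=5: min(r-i=2, Z[1]=1)=1; Z[5]=1
i=6: min(r-i=1, Z[2]=0)=0; Z[6]=0
i=7: i≥r, start 0; Z[7]=0
i=8: i≥r, start 0; Z[8]=4 scan→box=[8,12)
i=9: min(r-i=3, Z[1]=1)=1; Z[9]=1
i=10: min(r-i=2, Z[2]=0)=0; Z[10]=0
i=11: min(r-i=1, Z[3]=0)=0; Z[11]=0
i=12: i≥r, start 0; Z[12]=0
i=13: i≥r, start 0; Z[13]=0
i=14: i≥r, start 0; Z[14]=6 scan→box=[14,20)
i=15: min(r-i=5, Z[1]=1)=1; Z[15]=1
i=16: min(r-i=4, Z[2]=0)=0; Z[16]=0
i=17: min(r-i=3, Z[3]=0)=0; Z[17]=0
i=18: min(r-i=2, Z[4]=3)=2; Z[18]=2
i=19: min(r-i=1, Z[5]=1)=1; Z[19]=1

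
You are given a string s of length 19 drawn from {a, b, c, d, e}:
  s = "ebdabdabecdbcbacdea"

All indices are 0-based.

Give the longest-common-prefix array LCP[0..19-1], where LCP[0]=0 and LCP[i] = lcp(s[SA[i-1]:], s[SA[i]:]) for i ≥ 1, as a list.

[0, 1, 2, 1, 0, 1, 1, 4, 1, 0, 1, 2, 0, 3, 1, 1, 0, 1, 1]

rank | idx | suffix
   0 |  18 | a
   1 |   3 | abdabecdbcbacdea
   2 |   6 | abecdbcbacdea
   3 |  14 | acdea
   4 |  13 | bacdea
   5 |  11 | bcbacdea
   6 |   1 | bdabdabecdbcbacdea
   7 |   4 | bdabecdbcbacdea
   8 |   7 | becdbcbacdea
   9 |  12 | cbacdea
  10 |   9 | cdbcbacdea
  11 |  15 | cdea
  12 |   2 | dabdabecdbcbacdea
  13 |   5 | dabecdbcbacdea
  14 |  10 | dbcbacdea
  15 |  16 | dea
  16 |  17 | ea
  17 |   0 | ebdabdabecdbcbacdea
  18 |   8 | ecdbcbacdea

SA = [18, 3, 6, 14, 13, 11, 1, 4, 7, 12, 9, 15, 2, 5, 10, 16, 17, 0, 8]
rank  pair      lcp
   1  s[18:],s[3:]  1  'a'
   2  s[3:],s[6:]  2  'ab'
   3  s[6:],s[14:]  1  'a'
   4  s[14:],s[13:]  0  ''
   5  s[13:],s[11:]  1  'b'
   6  s[11:],s[1:]  1  'b'
   7  s[1:],s[4:]  4  'bdab'
   8  s[4:],s[7:]  1  'b'
   9  s[7:],s[12:]  0  ''
  10  s[12:],s[9:]  1  'c'
  11  s[9:],s[15:]  2  'cd'
  12  s[15:],s[2:]  0  ''
  13  s[2:],s[5:]  3  'dab'
  14  s[5:],s[10:]  1  'd'
  15  s[10:],s[16:]  1  'd'
  16  s[16:],s[17:]  0  ''
  17  s[17:],s[0:]  1  'e'
  18  s[0:],s[8:]  1  'e'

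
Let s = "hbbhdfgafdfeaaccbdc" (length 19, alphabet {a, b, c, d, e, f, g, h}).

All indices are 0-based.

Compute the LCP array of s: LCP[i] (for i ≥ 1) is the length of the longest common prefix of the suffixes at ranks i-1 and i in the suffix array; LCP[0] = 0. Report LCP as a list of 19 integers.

[0, 1, 1, 0, 1, 1, 0, 1, 1, 0, 1, 2, 0, 0, 1, 1, 0, 0, 1]

sorted suffixes:
  #0 SA[0]=12  'aaccbdc'
  #1 SA[1]=13  'accbdc'
  #2 SA[2]=7  'afdfeaaccbdc'
  #3 SA[3]=1  'bbhdfgafdfeaaccbdc'
  #4 SA[4]=16  'bdc'
  #5 SA[5]=2  'bhdfgafdfeaaccbdc'
  #6 SA[6]=18  'c'
  #7 SA[7]=15  'cbdc'
  #8 SA[8]=14  'ccbdc'
  #9 SA[9]=17  'dc'
  #10 SA[10]=9  'dfeaaccbdc'
  #11 SA[11]=4  'dfgafdfeaaccbdc'
  #12 SA[12]=11  'eaaccbdc'
  #13 SA[13]=8  'fdfeaaccbdc'
  #14 SA[14]=10  'feaaccbdc'
  #15 SA[15]=5  'fgafdfeaaccbdc'
  #16 SA[16]=6  'gafdfeaaccbdc'
  #17 SA[17]=0  'hbbhdfgafdfeaaccbdc'
  #18 SA[18]=3  'hdfgafdfeaaccbdc'

SA = [12, 13, 7, 1, 16, 2, 18, 15, 14, 17, 9, 4, 11, 8, 10, 5, 6, 0, 3]
[i] adj suffixes → lcp
  [1] 12/13 → 1 ('a')
  [2] 13/7 → 1 ('a')
  [3] 7/1 → 0 ('')
  [4] 1/16 → 1 ('b')
  [5] 16/2 → 1 ('b')
  [6] 2/18 → 0 ('')
  [7] 18/15 → 1 ('c')
  [8] 15/14 → 1 ('c')
  [9] 14/17 → 0 ('')
  [10] 17/9 → 1 ('d')
  [11] 9/4 → 2 ('df')
  [12] 4/11 → 0 ('')
  [13] 11/8 → 0 ('')
  [14] 8/10 → 1 ('f')
  [15] 10/5 → 1 ('f')
  [16] 5/6 → 0 ('')
  [17] 6/0 → 0 ('')
  [18] 0/3 → 1 ('h')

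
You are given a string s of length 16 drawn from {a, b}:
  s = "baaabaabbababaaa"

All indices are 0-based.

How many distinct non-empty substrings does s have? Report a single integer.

sorted suffixes:
  #0 SA[0]=15  'a'
  #1 SA[1]=14  'aa'
  #2 SA[2]=13  'aaa'
  #3 SA[3]=1  'aaabaabbababaaa'
  #4 SA[4]=2  'aabaabbababaaa'
  #5 SA[5]=5  'aabbababaaa'
  #6 SA[6]=11  'abaaa'
  #7 SA[7]=3  'abaabbababaaa'
  #8 SA[8]=9  'ababaaa'
  #9 SA[9]=6  'abbababaaa'
  #10 SA[10]=12  'baaa'
  #11 SA[11]=0  'baaabaabbababaaa'
  #12 SA[12]=4  'baabbababaaa'
  #13 SA[13]=10  'babaaa'
  #14 SA[14]=8  'bababaaa'
  #15 SA[15]=7  'bbababaaa'

SA = [15, 14, 13, 1, 2, 5, 11, 3, 9, 6, 12, 0, 4, 10, 8, 7]
rank  pair      lcp
   1  s[15:],s[14:]  1  'a'
   2  s[14:],s[13:]  2  'aa'
   3  s[13:],s[1:]  3  'aaa'
   4  s[1:],s[2:]  2  'aa'
   5  s[2:],s[5:]  3  'aab'
   6  s[5:],s[11:]  1  'a'
   7  s[11:],s[3:]  4  'abaa'
   8  s[3:],s[9:]  3  'aba'
   9  s[9:],s[6:]  2  'ab'
  10  s[6:],s[12:]  0  ''
  11  s[12:],s[0:]  4  'baaa'
  12  s[0:],s[4:]  3  'baa'
  13  s[4:],s[10:]  2  'ba'
  14  s[10:],s[8:]  4  'baba'
  15  s[8:],s[7:]  1  'b'

n(n+1)/2 = 16·17/2 = 136
Σ LCP = 0 + 1 + 2 + 3 + 2 + 3 + 1 + 4 + 3 + 2 + 0 + 4 + 3 + 2 + 4 + 1 = 35
distinct = 136 − 35 = 101

101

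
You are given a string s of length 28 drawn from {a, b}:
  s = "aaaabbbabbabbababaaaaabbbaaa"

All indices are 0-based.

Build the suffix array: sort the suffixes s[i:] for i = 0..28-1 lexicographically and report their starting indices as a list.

[27, 26, 25, 17, 18, 0, 19, 1, 20, 2, 15, 13, 10, 7, 21, 3, 24, 16, 14, 12, 9, 6, 23, 11, 8, 5, 22, 4]

rank→(start, suffix):
  0 → (27, 'a')
  1 → (26, 'aa')
  2 → (25, 'aaa')
  3 → (17, 'aaaaabbbaaa')
  4 → (18, 'aaaabbbaaa')
  5 → (0, 'aaaabbbabbabbababaaaaabbbaaa')
  6 → (19, 'aaabbbaaa')
  7 → (1, 'aaabbbabbabbababaaaaabbbaaa')
  8 → (20, 'aabbbaaa')
  9 → (2, 'aabbbabbabbababaaaaabbbaaa')
  10 → (15, 'abaaaaabbbaaa')
  11 → (13, 'ababaaaaabbbaaa')
  12 → (10, 'abbababaaaaabbbaaa')
  13 → (7, 'abbabbababaaaaabbbaaa')
  14 → (21, 'abbbaaa')
  15 → (3, 'abbbabbabbababaaaaabbbaaa')
  16 → (24, 'baaa')
  17 → (16, 'baaaaabbbaaa')
  18 → (14, 'babaaaaabbbaaa')
  19 → (12, 'bababaaaaabbbaaa')
  20 → (9, 'babbababaaaaabbbaaa')
  21 → (6, 'babbabbababaaaaabbbaaa')
  22 → (23, 'bbaaa')
  23 → (11, 'bbababaaaaabbbaaa')
  24 → (8, 'bbabbababaaaaabbbaaa')
  25 → (5, 'bbabbabbababaaaaabbbaaa')
  26 → (22, 'bbbaaa')
  27 → (4, 'bbbabbabbababaaaaabbbaaa')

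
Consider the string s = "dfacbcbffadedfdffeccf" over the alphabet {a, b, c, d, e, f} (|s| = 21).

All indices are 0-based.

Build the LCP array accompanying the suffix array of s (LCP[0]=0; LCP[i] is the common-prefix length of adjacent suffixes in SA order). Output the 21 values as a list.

rank | idx | suffix
   0 |   2 | acbcbffadedfdffeccf
   1 |   9 | adedfdffeccf
   2 |   4 | bcbffadedfdffeccf
   3 |   6 | bffadedfdffeccf
   4 |   3 | cbcbffadedfdffeccf
   5 |   5 | cbffadedfdffeccf
   6 |  18 | ccf
   7 |  19 | cf
   8 |  10 | dedfdffeccf
   9 |   0 | dfacbcbffadedfdffeccf
  10 |  12 | dfdffeccf
  11 |  14 | dffeccf
  12 |  17 | eccf
  13 |  11 | edfdffeccf
  14 |  20 | f
  15 |   1 | facbcbffadedfdffeccf
  16 |   8 | fadedfdffeccf
  17 |  13 | fdffeccf
  18 |  16 | feccf
  19 |   7 | ffadedfdffeccf
  20 |  15 | ffeccf

SA = [2, 9, 4, 6, 3, 5, 18, 19, 10, 0, 12, 14, 17, 11, 20, 1, 8, 13, 16, 7, 15]
i: (SA[i-1],SA[i]) lcp shared
  1: (2,9) 1 'a'
  2: (9,4) 0 ''
  3: (4,6) 1 'b'
  4: (6,3) 0 ''
  5: (3,5) 2 'cb'
  6: (5,18) 1 'c'
  7: (18,19) 1 'c'
  8: (19,10) 0 ''
  9: (10,0) 1 'd'
  10: (0,12) 2 'df'
  11: (12,14) 2 'df'
  12: (14,17) 0 ''
  13: (17,11) 1 'e'
  14: (11,20) 0 ''
  15: (20,1) 1 'f'
  16: (1,8) 2 'fa'
  17: (8,13) 1 'f'
  18: (13,16) 1 'f'
  19: (16,7) 1 'f'
  20: (7,15) 2 'ff'

[0, 1, 0, 1, 0, 2, 1, 1, 0, 1, 2, 2, 0, 1, 0, 1, 2, 1, 1, 1, 2]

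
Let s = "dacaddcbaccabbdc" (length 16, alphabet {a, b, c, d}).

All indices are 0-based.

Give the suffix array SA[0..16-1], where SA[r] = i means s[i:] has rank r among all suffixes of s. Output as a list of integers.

[11, 1, 8, 3, 7, 12, 13, 15, 10, 2, 6, 9, 0, 14, 5, 4]

rank→(start, suffix):
  0 → (11, 'abbdc')
  1 → (1, 'acaddcbaccabbdc')
  2 → (8, 'accabbdc')
  3 → (3, 'addcbaccabbdc')
  4 → (7, 'baccabbdc')
  5 → (12, 'bbdc')
  6 → (13, 'bdc')
  7 → (15, 'c')
  8 → (10, 'cabbdc')
  9 → (2, 'caddcbaccabbdc')
  10 → (6, 'cbaccabbdc')
  11 → (9, 'ccabbdc')
  12 → (0, 'dacaddcbaccabbdc')
  13 → (14, 'dc')
  14 → (5, 'dcbaccabbdc')
  15 → (4, 'ddcbaccabbdc')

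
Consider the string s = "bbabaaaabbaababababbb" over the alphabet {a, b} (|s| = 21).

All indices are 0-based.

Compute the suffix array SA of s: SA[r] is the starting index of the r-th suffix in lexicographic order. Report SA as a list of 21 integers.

rank→(start, suffix):
  0 → (4, 'aaaabbaababababbb')
  1 → (5, 'aaabbaababababbb')
  2 → (10, 'aababababbb')
  3 → (6, 'aabbaababababbb')
  4 → (2, 'abaaaabbaababababbb')
  5 → (11, 'ababababbb')
  6 → (13, 'abababbb')
  7 → (15, 'ababbb')
  8 → (7, 'abbaababababbb')
  9 → (17, 'abbb')
  10 → (20, 'b')
  11 → (3, 'baaaabbaababababbb')
  12 → (9, 'baababababbb')
  13 → (1, 'babaaaabbaababababbb')
  14 → (12, 'babababbb')
  15 → (14, 'bababbb')
  16 → (16, 'babbb')
  17 → (19, 'bb')
  18 → (8, 'bbaababababbb')
  19 → (0, 'bbabaaaabbaababababbb')
  20 → (18, 'bbb')

[4, 5, 10, 6, 2, 11, 13, 15, 7, 17, 20, 3, 9, 1, 12, 14, 16, 19, 8, 0, 18]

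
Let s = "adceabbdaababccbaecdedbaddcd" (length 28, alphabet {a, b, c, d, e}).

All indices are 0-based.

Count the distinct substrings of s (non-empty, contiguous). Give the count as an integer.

376

rank | idx | suffix
   0 |   8 | aababccbaecdedbaddcd
   1 |   9 | ababccbaecdedbaddcd
   2 |   4 | abbdaababccbaecdedbaddcd
   3 |  11 | abccbaecdedbaddcd
   4 |   0 | adceabbdaababccbaecdedbaddcd
   5 |  23 | addcd
   6 |  16 | aecdedbaddcd
   7 |  10 | babccbaecdedbaddcd
   8 |  22 | baddcd
   9 |  15 | baecdedbaddcd
  10 |   5 | bbdaababccbaecdedbaddcd
  11 |  12 | bccbaecdedbaddcd
  12 |   6 | bdaababccbaecdedbaddcd
  13 |  14 | cbaecdedbaddcd
  14 |  13 | ccbaecdedbaddcd
  15 |  26 | cd
  16 |  18 | cdedbaddcd
  17 |   2 | ceabbdaababccbaecdedbaddcd
  18 |  27 | d
  19 |   7 | daababccbaecdedbaddcd
  20 |  21 | dbaddcd
  21 |  25 | dcd
  22 |   1 | dceabbdaababccbaecdedbaddcd
  23 |  24 | ddcd
  24 |  19 | dedbaddcd
  25 |   3 | eabbdaababccbaecdedbaddcd
  26 |  17 | ecdedbaddcd
  27 |  20 | edbaddcd

SA = [8, 9, 4, 11, 0, 23, 16, 10, 22, 15, 5, 12, 6, 14, 13, 26, 18, 2, 27, 7, 21, 25, 1, 24, 19, 3, 17, 20]
[i] adj suffixes → lcp
  [1] 8/9 → 1 ('a')
  [2] 9/4 → 2 ('ab')
  [3] 4/11 → 2 ('ab')
  [4] 11/0 → 1 ('a')
  [5] 0/23 → 2 ('ad')
  [6] 23/16 → 1 ('a')
  [7] 16/10 → 0 ('')
  [8] 10/22 → 2 ('ba')
  [9] 22/15 → 2 ('ba')
  [10] 15/5 → 1 ('b')
  [11] 5/12 → 1 ('b')
  [12] 12/6 → 1 ('b')
  [13] 6/14 → 0 ('')
  [14] 14/13 → 1 ('c')
  [15] 13/26 → 1 ('c')
  [16] 26/18 → 2 ('cd')
  [17] 18/2 → 1 ('c')
  [18] 2/27 → 0 ('')
  [19] 27/7 → 1 ('d')
  [20] 7/21 → 1 ('d')
  [21] 21/25 → 1 ('d')
  [22] 25/1 → 2 ('dc')
  [23] 1/24 → 1 ('d')
  [24] 24/19 → 1 ('d')
  [25] 19/3 → 0 ('')
  [26] 3/17 → 1 ('e')
  [27] 17/20 → 1 ('e')

n(n+1)/2 = 28·29/2 = 406
Σ LCP = 0 + 1 + 2 + 2 + 1 + 2 + 1 + 0 + 2 + 2 + 1 + 1 + 1 + 0 + 1 + 1 + 2 + 1 + 0 + 1 + 1 + 1 + 2 + 1 + 1 + 0 + 1 + 1 = 30
distinct = 406 − 30 = 376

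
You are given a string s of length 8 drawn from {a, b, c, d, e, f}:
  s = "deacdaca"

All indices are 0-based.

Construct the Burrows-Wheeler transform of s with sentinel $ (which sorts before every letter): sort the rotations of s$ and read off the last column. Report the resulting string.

rank  rotation   last
    0  $deacdaca  a
    1  a$deacdac  c
    2  aca$deacd  d
    3  acdaca$de  e
    4  ca$deacda  a
    5  cdaca$dea  a
    6  daca$deac  c
    7  deacdaca$  $
    8  eacdaca$d  d

acdeaac$d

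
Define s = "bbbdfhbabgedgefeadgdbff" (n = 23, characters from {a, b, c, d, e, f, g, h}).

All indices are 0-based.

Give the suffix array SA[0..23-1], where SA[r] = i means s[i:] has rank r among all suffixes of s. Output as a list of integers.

[7, 16, 6, 0, 1, 2, 20, 8, 19, 3, 17, 11, 15, 10, 13, 22, 14, 21, 4, 18, 9, 12, 5]

sorted suffixes:
  #0 SA[0]=7  'abgedgefeadgdbff'
  #1 SA[1]=16  'adgdbff'
  #2 SA[2]=6  'babgedgefeadgdbff'
  #3 SA[3]=0  'bbbdfhbabgedgefeadgdbff'
  #4 SA[4]=1  'bbdfhbabgedgefeadgdbff'
  #5 SA[5]=2  'bdfhbabgedgefeadgdbff'
  #6 SA[6]=20  'bff'
  #7 SA[7]=8  'bgedgefeadgdbff'
  #8 SA[8]=19  'dbff'
  #9 SA[9]=3  'dfhbabgedgefeadgdbff'
  #10 SA[10]=17  'dgdbff'
  #11 SA[11]=11  'dgefeadgdbff'
  #12 SA[12]=15  'eadgdbff'
  #13 SA[13]=10  'edgefeadgdbff'
  #14 SA[14]=13  'efeadgdbff'
  #15 SA[15]=22  'f'
  #16 SA[16]=14  'feadgdbff'
  #17 SA[17]=21  'ff'
  #18 SA[18]=4  'fhbabgedgefeadgdbff'
  #19 SA[19]=18  'gdbff'
  #20 SA[20]=9  'gedgefeadgdbff'
  #21 SA[21]=12  'gefeadgdbff'
  #22 SA[22]=5  'hbabgedgefeadgdbff'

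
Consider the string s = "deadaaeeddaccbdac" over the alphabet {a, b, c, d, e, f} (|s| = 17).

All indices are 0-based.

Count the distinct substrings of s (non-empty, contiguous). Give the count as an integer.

137

sorted suffixes:
  #0 SA[0]=4  'aaeeddaccbdac'
  #1 SA[1]=15  'ac'
  #2 SA[2]=10  'accbdac'
  #3 SA[3]=2  'adaaeeddaccbdac'
  #4 SA[4]=5  'aeeddaccbdac'
  #5 SA[5]=13  'bdac'
  #6 SA[6]=16  'c'
  #7 SA[7]=12  'cbdac'
  #8 SA[8]=11  'ccbdac'
  #9 SA[9]=3  'daaeeddaccbdac'
  #10 SA[10]=14  'dac'
  #11 SA[11]=9  'daccbdac'
  #12 SA[12]=8  'ddaccbdac'
  #13 SA[13]=0  'deadaaeeddaccbdac'
  #14 SA[14]=1  'eadaaeeddaccbdac'
  #15 SA[15]=7  'eddaccbdac'
  #16 SA[16]=6  'eeddaccbdac'

SA = [4, 15, 10, 2, 5, 13, 16, 12, 11, 3, 14, 9, 8, 0, 1, 7, 6]
i: (SA[i-1],SA[i]) lcp shared
  1: (4,15) 1 'a'
  2: (15,10) 2 'ac'
  3: (10,2) 1 'a'
  4: (2,5) 1 'a'
  5: (5,13) 0 ''
  6: (13,16) 0 ''
  7: (16,12) 1 'c'
  8: (12,11) 1 'c'
  9: (11,3) 0 ''
  10: (3,14) 2 'da'
  11: (14,9) 3 'dac'
  12: (9,8) 1 'd'
  13: (8,0) 1 'd'
  14: (0,1) 0 ''
  15: (1,7) 1 'e'
  16: (7,6) 1 'e'

n(n+1)/2 = 17·18/2 = 153
Σ LCP = 0 + 1 + 2 + 1 + 1 + 0 + 0 + 1 + 1 + 0 + 2 + 3 + 1 + 1 + 0 + 1 + 1 = 16
distinct = 153 − 16 = 137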